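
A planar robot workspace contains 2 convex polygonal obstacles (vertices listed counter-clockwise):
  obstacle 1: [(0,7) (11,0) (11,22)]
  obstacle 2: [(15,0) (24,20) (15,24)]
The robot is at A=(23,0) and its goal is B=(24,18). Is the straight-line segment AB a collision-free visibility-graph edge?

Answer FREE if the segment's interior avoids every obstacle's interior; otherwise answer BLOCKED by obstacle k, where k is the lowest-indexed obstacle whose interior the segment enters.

Obstacle 1 [(0,7) (11,0) (11,22)]:
  edge (0,7)–(11,0): clear
  edge (11,0)–(11,22): clear
  edge (11,22)–(0,7): clear
  midpoint (47/2,9) outside
  → clear
Obstacle 2 [(15,0) (24,20) (15,24)]:
  edge (15,0)–(24,20): clear
  edge (24,20)–(15,24): clear
  edge (15,24)–(15,0): clear
  midpoint (47/2,9) outside
  → clear

FREE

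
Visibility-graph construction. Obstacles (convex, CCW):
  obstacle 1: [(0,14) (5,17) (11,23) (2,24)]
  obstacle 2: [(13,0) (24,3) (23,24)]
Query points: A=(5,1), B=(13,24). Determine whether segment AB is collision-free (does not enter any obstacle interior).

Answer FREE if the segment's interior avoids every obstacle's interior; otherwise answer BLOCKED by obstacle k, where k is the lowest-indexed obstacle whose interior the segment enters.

FREE

Obstacle 1 [(0,14) (5,17) (11,23) (2,24)]:
  edge (0,14)–(5,17): clear
  edge (5,17)–(11,23): clear
  edge (11,23)–(2,24): clear
  edge (2,24)–(0,14): clear
  midpoint (9,25/2) outside
  → clear
Obstacle 2 [(13,0) (24,3) (23,24)]:
  edge (13,0)–(24,3): clear
  edge (24,3)–(23,24): clear
  edge (23,24)–(13,0): clear
  midpoint (9,25/2) outside
  → clear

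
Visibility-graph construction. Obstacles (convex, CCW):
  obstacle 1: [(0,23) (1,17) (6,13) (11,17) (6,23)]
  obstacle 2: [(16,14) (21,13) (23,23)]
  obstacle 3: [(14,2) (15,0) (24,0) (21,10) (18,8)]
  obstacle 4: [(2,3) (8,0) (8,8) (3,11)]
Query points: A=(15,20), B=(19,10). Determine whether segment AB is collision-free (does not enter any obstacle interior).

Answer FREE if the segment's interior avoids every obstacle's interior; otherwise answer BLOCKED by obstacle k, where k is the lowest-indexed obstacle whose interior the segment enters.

BLOCKED by obstacle 2

Obstacle 1 [(0,23) (1,17) (6,13) (11,17) (6,23)]:
  edge (0,23)–(1,17): clear
  edge (1,17)–(6,13): clear
  edge (6,13)–(11,17): clear
  edge (11,17)–(6,23): clear
  edge (6,23)–(0,23): clear
  midpoint (17,15) outside
  → clear
Obstacle 2 [(16,14) (21,13) (23,23)]:
  edge (16,14)–(21,13): crosses AB
  edge (21,13)–(23,23): clear
  edge (23,23)–(16,14): crosses AB
  → BLOCKED
Obstacle 3 [(14,2) (15,0) (24,0) (21,10) (18,8)]:
  edge (14,2)–(15,0): clear
  edge (15,0)–(24,0): clear
  edge (24,0)–(21,10): clear
  edge (21,10)–(18,8): clear
  edge (18,8)–(14,2): clear
  midpoint (17,15) outside
  → clear
Obstacle 4 [(2,3) (8,0) (8,8) (3,11)]:
  edge (2,3)–(8,0): clear
  edge (8,0)–(8,8): clear
  edge (8,8)–(3,11): clear
  edge (3,11)–(2,3): clear
  midpoint (17,15) outside
  → clear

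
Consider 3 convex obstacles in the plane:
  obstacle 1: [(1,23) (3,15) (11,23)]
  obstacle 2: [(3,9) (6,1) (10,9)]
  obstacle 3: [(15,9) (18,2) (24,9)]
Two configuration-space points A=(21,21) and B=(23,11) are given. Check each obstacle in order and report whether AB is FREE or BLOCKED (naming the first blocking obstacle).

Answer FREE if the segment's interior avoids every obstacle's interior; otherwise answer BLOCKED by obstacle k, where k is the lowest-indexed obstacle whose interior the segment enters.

FREE

Obstacle 1 [(1,23) (3,15) (11,23)]:
  edge (1,23)–(3,15): clear
  edge (3,15)–(11,23): clear
  edge (11,23)–(1,23): clear
  midpoint (22,16) outside
  → clear
Obstacle 2 [(3,9) (6,1) (10,9)]:
  edge (3,9)–(6,1): clear
  edge (6,1)–(10,9): clear
  edge (10,9)–(3,9): clear
  midpoint (22,16) outside
  → clear
Obstacle 3 [(15,9) (18,2) (24,9)]:
  edge (15,9)–(18,2): clear
  edge (18,2)–(24,9): clear
  edge (24,9)–(15,9): clear
  midpoint (22,16) outside
  → clear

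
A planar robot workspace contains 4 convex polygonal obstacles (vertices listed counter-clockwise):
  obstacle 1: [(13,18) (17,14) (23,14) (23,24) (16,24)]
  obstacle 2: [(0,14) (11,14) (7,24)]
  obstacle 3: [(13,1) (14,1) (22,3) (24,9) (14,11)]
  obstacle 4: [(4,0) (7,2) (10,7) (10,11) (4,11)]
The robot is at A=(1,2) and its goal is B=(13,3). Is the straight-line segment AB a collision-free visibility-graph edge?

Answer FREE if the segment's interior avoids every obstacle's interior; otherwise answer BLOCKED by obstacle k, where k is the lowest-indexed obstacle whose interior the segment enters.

Obstacle 1 [(13,18) (17,14) (23,14) (23,24) (16,24)]:
  edge (13,18)–(17,14): clear
  edge (17,14)–(23,14): clear
  edge (23,14)–(23,24): clear
  edge (23,24)–(16,24): clear
  edge (16,24)–(13,18): clear
  midpoint (7,5/2) outside
  → clear
Obstacle 2 [(0,14) (11,14) (7,24)]:
  edge (0,14)–(11,14): clear
  edge (11,14)–(7,24): clear
  edge (7,24)–(0,14): clear
  midpoint (7,5/2) outside
  → clear
Obstacle 3 [(13,1) (14,1) (22,3) (24,9) (14,11)]:
  edge (13,1)–(14,1): clear
  edge (14,1)–(22,3): clear
  edge (22,3)–(24,9): clear
  edge (24,9)–(14,11): clear
  edge (14,11)–(13,1): clear
  midpoint (7,5/2) outside
  → clear
Obstacle 4 [(4,0) (7,2) (10,7) (10,11) (4,11)]:
  edge (4,0)–(7,2): clear
  edge (7,2)–(10,7): crosses AB
  edge (10,7)–(10,11): clear
  edge (10,11)–(4,11): clear
  edge (4,11)–(4,0): crosses AB
  → BLOCKED

BLOCKED by obstacle 4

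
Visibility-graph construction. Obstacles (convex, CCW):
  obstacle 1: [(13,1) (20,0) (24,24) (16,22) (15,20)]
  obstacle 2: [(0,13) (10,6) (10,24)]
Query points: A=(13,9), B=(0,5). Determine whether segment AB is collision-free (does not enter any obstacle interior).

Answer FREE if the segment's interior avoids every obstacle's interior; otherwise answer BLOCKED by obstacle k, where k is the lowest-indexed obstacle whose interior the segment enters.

BLOCKED by obstacle 2

Obstacle 1 [(13,1) (20,0) (24,24) (16,22) (15,20)]:
  edge (13,1)–(20,0): clear
  edge (20,0)–(24,24): clear
  edge (24,24)–(16,22): clear
  edge (16,22)–(15,20): clear
  edge (15,20)–(13,1): clear
  midpoint (13/2,7) outside
  → clear
Obstacle 2 [(0,13) (10,6) (10,24)]:
  edge (0,13)–(10,6): crosses AB
  edge (10,6)–(10,24): crosses AB
  edge (10,24)–(0,13): clear
  → BLOCKED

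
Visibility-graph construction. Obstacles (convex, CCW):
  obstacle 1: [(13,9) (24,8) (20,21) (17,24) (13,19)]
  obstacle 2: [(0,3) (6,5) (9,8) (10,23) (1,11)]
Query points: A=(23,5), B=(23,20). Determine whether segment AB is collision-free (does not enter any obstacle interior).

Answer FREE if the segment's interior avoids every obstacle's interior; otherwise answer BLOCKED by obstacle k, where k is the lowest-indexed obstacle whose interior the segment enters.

Obstacle 1 [(13,9) (24,8) (20,21) (17,24) (13,19)]:
  edge (13,9)–(24,8): crosses AB
  edge (24,8)–(20,21): crosses AB
  edge (20,21)–(17,24): clear
  edge (17,24)–(13,19): clear
  edge (13,19)–(13,9): clear
  → BLOCKED
Obstacle 2 [(0,3) (6,5) (9,8) (10,23) (1,11)]:
  edge (0,3)–(6,5): clear
  edge (6,5)–(9,8): clear
  edge (9,8)–(10,23): clear
  edge (10,23)–(1,11): clear
  edge (1,11)–(0,3): clear
  midpoint (23,25/2) outside
  → clear

BLOCKED by obstacle 1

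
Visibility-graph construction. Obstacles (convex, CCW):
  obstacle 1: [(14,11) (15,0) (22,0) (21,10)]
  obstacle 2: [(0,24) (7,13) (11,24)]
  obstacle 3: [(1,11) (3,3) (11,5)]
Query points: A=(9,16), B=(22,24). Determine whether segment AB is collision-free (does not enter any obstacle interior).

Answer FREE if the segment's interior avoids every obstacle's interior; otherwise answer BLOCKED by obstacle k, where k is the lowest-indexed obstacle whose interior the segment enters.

FREE

Obstacle 1 [(14,11) (15,0) (22,0) (21,10)]:
  edge (14,11)–(15,0): clear
  edge (15,0)–(22,0): clear
  edge (22,0)–(21,10): clear
  edge (21,10)–(14,11): clear
  midpoint (31/2,20) outside
  → clear
Obstacle 2 [(0,24) (7,13) (11,24)]:
  edge (0,24)–(7,13): clear
  edge (7,13)–(11,24): clear
  edge (11,24)–(0,24): clear
  midpoint (31/2,20) outside
  → clear
Obstacle 3 [(1,11) (3,3) (11,5)]:
  edge (1,11)–(3,3): clear
  edge (3,3)–(11,5): clear
  edge (11,5)–(1,11): clear
  midpoint (31/2,20) outside
  → clear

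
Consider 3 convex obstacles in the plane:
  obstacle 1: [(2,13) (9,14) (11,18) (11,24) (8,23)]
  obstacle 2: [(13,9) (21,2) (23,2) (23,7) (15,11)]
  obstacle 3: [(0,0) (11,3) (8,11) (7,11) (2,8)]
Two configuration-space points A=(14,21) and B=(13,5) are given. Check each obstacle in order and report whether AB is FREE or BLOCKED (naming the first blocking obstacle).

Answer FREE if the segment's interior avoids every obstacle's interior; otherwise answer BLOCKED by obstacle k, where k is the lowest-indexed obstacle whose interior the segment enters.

BLOCKED by obstacle 2

Obstacle 1 [(2,13) (9,14) (11,18) (11,24) (8,23)]:
  edge (2,13)–(9,14): clear
  edge (9,14)–(11,18): clear
  edge (11,18)–(11,24): clear
  edge (11,24)–(8,23): clear
  edge (8,23)–(2,13): clear
  midpoint (27/2,13) outside
  → clear
Obstacle 2 [(13,9) (21,2) (23,2) (23,7) (15,11)]:
  edge (13,9)–(21,2): crosses AB
  edge (21,2)–(23,2): clear
  edge (23,2)–(23,7): clear
  edge (23,7)–(15,11): clear
  edge (15,11)–(13,9): crosses AB
  → BLOCKED
Obstacle 3 [(0,0) (11,3) (8,11) (7,11) (2,8)]:
  edge (0,0)–(11,3): clear
  edge (11,3)–(8,11): clear
  edge (8,11)–(7,11): clear
  edge (7,11)–(2,8): clear
  edge (2,8)–(0,0): clear
  midpoint (27/2,13) outside
  → clear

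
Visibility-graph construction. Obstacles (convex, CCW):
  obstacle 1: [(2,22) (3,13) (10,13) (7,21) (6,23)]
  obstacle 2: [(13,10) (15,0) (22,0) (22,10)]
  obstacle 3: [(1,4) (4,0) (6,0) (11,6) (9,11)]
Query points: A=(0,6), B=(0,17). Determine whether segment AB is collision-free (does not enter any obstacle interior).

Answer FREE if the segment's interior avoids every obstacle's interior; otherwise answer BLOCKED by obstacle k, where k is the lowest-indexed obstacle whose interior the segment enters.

FREE

Obstacle 1 [(2,22) (3,13) (10,13) (7,21) (6,23)]:
  edge (2,22)–(3,13): clear
  edge (3,13)–(10,13): clear
  edge (10,13)–(7,21): clear
  edge (7,21)–(6,23): clear
  edge (6,23)–(2,22): clear
  midpoint (0,23/2) outside
  → clear
Obstacle 2 [(13,10) (15,0) (22,0) (22,10)]:
  edge (13,10)–(15,0): clear
  edge (15,0)–(22,0): clear
  edge (22,0)–(22,10): clear
  edge (22,10)–(13,10): clear
  midpoint (0,23/2) outside
  → clear
Obstacle 3 [(1,4) (4,0) (6,0) (11,6) (9,11)]:
  edge (1,4)–(4,0): clear
  edge (4,0)–(6,0): clear
  edge (6,0)–(11,6): clear
  edge (11,6)–(9,11): clear
  edge (9,11)–(1,4): clear
  midpoint (0,23/2) outside
  → clear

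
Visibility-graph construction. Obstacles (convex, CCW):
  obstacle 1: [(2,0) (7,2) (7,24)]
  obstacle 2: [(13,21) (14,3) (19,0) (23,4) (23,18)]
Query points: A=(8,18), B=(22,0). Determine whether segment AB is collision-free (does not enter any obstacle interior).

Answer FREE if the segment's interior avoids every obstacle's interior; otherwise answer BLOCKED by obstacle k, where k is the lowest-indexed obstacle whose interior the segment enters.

Obstacle 1 [(2,0) (7,2) (7,24)]:
  edge (2,0)–(7,2): clear
  edge (7,2)–(7,24): clear
  edge (7,24)–(2,0): clear
  midpoint (15,9) outside
  → clear
Obstacle 2 [(13,21) (14,3) (19,0) (23,4) (23,18)]:
  edge (13,21)–(14,3): crosses AB
  edge (14,3)–(19,0): clear
  edge (19,0)–(23,4): crosses AB
  edge (23,4)–(23,18): clear
  edge (23,18)–(13,21): clear
  → BLOCKED

BLOCKED by obstacle 2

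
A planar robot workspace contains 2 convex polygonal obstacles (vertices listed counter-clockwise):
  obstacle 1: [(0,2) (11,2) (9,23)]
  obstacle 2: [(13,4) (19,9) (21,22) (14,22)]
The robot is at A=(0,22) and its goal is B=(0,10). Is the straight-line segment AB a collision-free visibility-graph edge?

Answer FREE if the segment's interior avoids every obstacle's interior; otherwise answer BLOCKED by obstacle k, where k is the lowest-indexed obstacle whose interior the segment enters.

Obstacle 1 [(0,2) (11,2) (9,23)]:
  edge (0,2)–(11,2): clear
  edge (11,2)–(9,23): clear
  edge (9,23)–(0,2): clear
  midpoint (0,16) outside
  → clear
Obstacle 2 [(13,4) (19,9) (21,22) (14,22)]:
  edge (13,4)–(19,9): clear
  edge (19,9)–(21,22): clear
  edge (21,22)–(14,22): clear
  edge (14,22)–(13,4): clear
  midpoint (0,16) outside
  → clear

FREE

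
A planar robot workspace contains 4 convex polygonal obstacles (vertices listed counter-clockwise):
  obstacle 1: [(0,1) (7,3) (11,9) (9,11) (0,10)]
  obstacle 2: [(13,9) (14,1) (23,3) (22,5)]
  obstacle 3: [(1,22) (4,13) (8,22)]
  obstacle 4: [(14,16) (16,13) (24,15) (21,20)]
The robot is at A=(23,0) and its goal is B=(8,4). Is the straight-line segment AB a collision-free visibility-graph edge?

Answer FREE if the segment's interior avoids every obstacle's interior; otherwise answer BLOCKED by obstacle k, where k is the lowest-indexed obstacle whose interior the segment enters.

BLOCKED by obstacle 2

Obstacle 1 [(0,1) (7,3) (11,9) (9,11) (0,10)]:
  edge (0,1)–(7,3): clear
  edge (7,3)–(11,9): clear
  edge (11,9)–(9,11): clear
  edge (9,11)–(0,10): clear
  edge (0,10)–(0,1): clear
  midpoint (31/2,2) outside
  → clear
Obstacle 2 [(13,9) (14,1) (23,3) (22,5)]:
  edge (13,9)–(14,1): crosses AB
  edge (14,1)–(23,3): crosses AB
  edge (23,3)–(22,5): clear
  edge (22,5)–(13,9): clear
  → BLOCKED
Obstacle 3 [(1,22) (4,13) (8,22)]:
  edge (1,22)–(4,13): clear
  edge (4,13)–(8,22): clear
  edge (8,22)–(1,22): clear
  midpoint (31/2,2) outside
  → clear
Obstacle 4 [(14,16) (16,13) (24,15) (21,20)]:
  edge (14,16)–(16,13): clear
  edge (16,13)–(24,15): clear
  edge (24,15)–(21,20): clear
  edge (21,20)–(14,16): clear
  midpoint (31/2,2) outside
  → clear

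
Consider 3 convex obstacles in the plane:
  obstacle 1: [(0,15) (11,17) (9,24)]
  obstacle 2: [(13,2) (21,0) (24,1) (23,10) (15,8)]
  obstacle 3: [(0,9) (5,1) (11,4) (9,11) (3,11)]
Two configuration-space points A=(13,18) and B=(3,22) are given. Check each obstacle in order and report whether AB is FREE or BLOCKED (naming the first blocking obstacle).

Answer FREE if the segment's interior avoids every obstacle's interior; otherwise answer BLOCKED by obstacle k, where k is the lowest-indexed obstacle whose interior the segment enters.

BLOCKED by obstacle 1

Obstacle 1 [(0,15) (11,17) (9,24)]:
  edge (0,15)–(11,17): clear
  edge (11,17)–(9,24): crosses AB
  edge (9,24)–(0,15): crosses AB
  → BLOCKED
Obstacle 2 [(13,2) (21,0) (24,1) (23,10) (15,8)]:
  edge (13,2)–(21,0): clear
  edge (21,0)–(24,1): clear
  edge (24,1)–(23,10): clear
  edge (23,10)–(15,8): clear
  edge (15,8)–(13,2): clear
  midpoint (8,20) outside
  → clear
Obstacle 3 [(0,9) (5,1) (11,4) (9,11) (3,11)]:
  edge (0,9)–(5,1): clear
  edge (5,1)–(11,4): clear
  edge (11,4)–(9,11): clear
  edge (9,11)–(3,11): clear
  edge (3,11)–(0,9): clear
  midpoint (8,20) outside
  → clear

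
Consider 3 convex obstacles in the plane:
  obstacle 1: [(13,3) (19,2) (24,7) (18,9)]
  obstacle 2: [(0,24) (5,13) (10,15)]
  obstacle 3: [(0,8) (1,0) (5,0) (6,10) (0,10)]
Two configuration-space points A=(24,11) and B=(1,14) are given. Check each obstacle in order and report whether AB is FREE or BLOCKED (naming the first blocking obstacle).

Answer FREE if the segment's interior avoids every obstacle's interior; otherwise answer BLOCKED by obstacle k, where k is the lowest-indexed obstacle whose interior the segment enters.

Obstacle 1 [(13,3) (19,2) (24,7) (18,9)]:
  edge (13,3)–(19,2): clear
  edge (19,2)–(24,7): clear
  edge (24,7)–(18,9): clear
  edge (18,9)–(13,3): clear
  midpoint (25/2,25/2) outside
  → clear
Obstacle 2 [(0,24) (5,13) (10,15)]:
  edge (0,24)–(5,13): crosses AB
  edge (5,13)–(10,15): crosses AB
  edge (10,15)–(0,24): clear
  → BLOCKED
Obstacle 3 [(0,8) (1,0) (5,0) (6,10) (0,10)]:
  edge (0,8)–(1,0): clear
  edge (1,0)–(5,0): clear
  edge (5,0)–(6,10): clear
  edge (6,10)–(0,10): clear
  edge (0,10)–(0,8): clear
  midpoint (25/2,25/2) outside
  → clear

BLOCKED by obstacle 2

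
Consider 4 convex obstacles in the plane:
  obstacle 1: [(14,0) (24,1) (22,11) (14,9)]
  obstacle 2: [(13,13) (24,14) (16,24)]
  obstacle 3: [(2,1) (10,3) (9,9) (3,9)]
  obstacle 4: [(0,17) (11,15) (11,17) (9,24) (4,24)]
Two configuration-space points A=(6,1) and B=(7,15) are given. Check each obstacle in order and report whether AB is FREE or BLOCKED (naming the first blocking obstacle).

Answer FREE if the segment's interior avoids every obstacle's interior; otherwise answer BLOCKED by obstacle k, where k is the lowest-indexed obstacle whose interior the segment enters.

BLOCKED by obstacle 3

Obstacle 1 [(14,0) (24,1) (22,11) (14,9)]:
  edge (14,0)–(24,1): clear
  edge (24,1)–(22,11): clear
  edge (22,11)–(14,9): clear
  edge (14,9)–(14,0): clear
  midpoint (13/2,8) outside
  → clear
Obstacle 2 [(13,13) (24,14) (16,24)]:
  edge (13,13)–(24,14): clear
  edge (24,14)–(16,24): clear
  edge (16,24)–(13,13): clear
  midpoint (13/2,8) outside
  → clear
Obstacle 3 [(2,1) (10,3) (9,9) (3,9)]:
  edge (2,1)–(10,3): crosses AB
  edge (10,3)–(9,9): clear
  edge (9,9)–(3,9): crosses AB
  edge (3,9)–(2,1): clear
  → BLOCKED
Obstacle 4 [(0,17) (11,15) (11,17) (9,24) (4,24)]:
  edge (0,17)–(11,15): clear
  edge (11,15)–(11,17): clear
  edge (11,17)–(9,24): clear
  edge (9,24)–(4,24): clear
  edge (4,24)–(0,17): clear
  midpoint (13/2,8) outside
  → clear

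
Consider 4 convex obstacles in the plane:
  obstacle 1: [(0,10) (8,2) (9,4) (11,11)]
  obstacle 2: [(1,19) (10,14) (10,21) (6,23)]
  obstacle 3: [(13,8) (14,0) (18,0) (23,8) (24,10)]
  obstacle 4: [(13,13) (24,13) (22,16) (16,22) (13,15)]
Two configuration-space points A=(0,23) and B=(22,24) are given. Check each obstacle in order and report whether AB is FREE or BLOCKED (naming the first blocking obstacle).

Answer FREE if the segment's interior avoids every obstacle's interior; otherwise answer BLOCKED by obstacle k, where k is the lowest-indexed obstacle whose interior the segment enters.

Obstacle 1 [(0,10) (8,2) (9,4) (11,11)]:
  edge (0,10)–(8,2): clear
  edge (8,2)–(9,4): clear
  edge (9,4)–(11,11): clear
  edge (11,11)–(0,10): clear
  midpoint (11,47/2) outside
  → clear
Obstacle 2 [(1,19) (10,14) (10,21) (6,23)]:
  edge (1,19)–(10,14): clear
  edge (10,14)–(10,21): clear
  edge (10,21)–(6,23): clear
  edge (6,23)–(1,19): clear
  midpoint (11,47/2) outside
  → clear
Obstacle 3 [(13,8) (14,0) (18,0) (23,8) (24,10)]:
  edge (13,8)–(14,0): clear
  edge (14,0)–(18,0): clear
  edge (18,0)–(23,8): clear
  edge (23,8)–(24,10): clear
  edge (24,10)–(13,8): clear
  midpoint (11,47/2) outside
  → clear
Obstacle 4 [(13,13) (24,13) (22,16) (16,22) (13,15)]:
  edge (13,13)–(24,13): clear
  edge (24,13)–(22,16): clear
  edge (22,16)–(16,22): clear
  edge (16,22)–(13,15): clear
  edge (13,15)–(13,13): clear
  midpoint (11,47/2) outside
  → clear

FREE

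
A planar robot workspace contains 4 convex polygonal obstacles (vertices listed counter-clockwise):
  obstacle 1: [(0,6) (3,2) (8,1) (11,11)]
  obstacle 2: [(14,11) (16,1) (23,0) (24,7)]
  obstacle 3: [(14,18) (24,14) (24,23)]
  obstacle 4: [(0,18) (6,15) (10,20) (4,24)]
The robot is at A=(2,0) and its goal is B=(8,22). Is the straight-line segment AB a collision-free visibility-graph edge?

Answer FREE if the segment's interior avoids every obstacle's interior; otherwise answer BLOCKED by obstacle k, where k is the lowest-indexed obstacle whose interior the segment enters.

Obstacle 1 [(0,6) (3,2) (8,1) (11,11)]:
  edge (0,6)–(3,2): crosses AB
  edge (3,2)–(8,1): clear
  edge (8,1)–(11,11): clear
  edge (11,11)–(0,6): crosses AB
  → BLOCKED
Obstacle 2 [(14,11) (16,1) (23,0) (24,7)]:
  edge (14,11)–(16,1): clear
  edge (16,1)–(23,0): clear
  edge (23,0)–(24,7): clear
  edge (24,7)–(14,11): clear
  midpoint (5,11) outside
  → clear
Obstacle 3 [(14,18) (24,14) (24,23)]:
  edge (14,18)–(24,14): clear
  edge (24,14)–(24,23): clear
  edge (24,23)–(14,18): clear
  midpoint (5,11) outside
  → clear
Obstacle 4 [(0,18) (6,15) (10,20) (4,24)]:
  edge (0,18)–(6,15): clear
  edge (6,15)–(10,20): crosses AB
  edge (10,20)–(4,24): crosses AB
  edge (4,24)–(0,18): clear
  → BLOCKED

BLOCKED by obstacle 1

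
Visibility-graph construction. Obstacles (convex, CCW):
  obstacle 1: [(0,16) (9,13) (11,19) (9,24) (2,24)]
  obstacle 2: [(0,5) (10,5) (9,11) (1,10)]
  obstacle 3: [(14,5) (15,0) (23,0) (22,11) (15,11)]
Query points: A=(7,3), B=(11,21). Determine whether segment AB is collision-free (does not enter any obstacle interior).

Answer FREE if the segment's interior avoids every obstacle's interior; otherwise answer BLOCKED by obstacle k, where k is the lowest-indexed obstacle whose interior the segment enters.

Obstacle 1 [(0,16) (9,13) (11,19) (9,24) (2,24)]:
  edge (0,16)–(9,13): clear
  edge (9,13)–(11,19): crosses AB
  edge (11,19)–(9,24): crosses AB
  edge (9,24)–(2,24): clear
  edge (2,24)–(0,16): clear
  → BLOCKED
Obstacle 2 [(0,5) (10,5) (9,11) (1,10)]:
  edge (0,5)–(10,5): crosses AB
  edge (10,5)–(9,11): clear
  edge (9,11)–(1,10): crosses AB
  edge (1,10)–(0,5): clear
  → BLOCKED
Obstacle 3 [(14,5) (15,0) (23,0) (22,11) (15,11)]:
  edge (14,5)–(15,0): clear
  edge (15,0)–(23,0): clear
  edge (23,0)–(22,11): clear
  edge (22,11)–(15,11): clear
  edge (15,11)–(14,5): clear
  midpoint (9,12) outside
  → clear

BLOCKED by obstacle 1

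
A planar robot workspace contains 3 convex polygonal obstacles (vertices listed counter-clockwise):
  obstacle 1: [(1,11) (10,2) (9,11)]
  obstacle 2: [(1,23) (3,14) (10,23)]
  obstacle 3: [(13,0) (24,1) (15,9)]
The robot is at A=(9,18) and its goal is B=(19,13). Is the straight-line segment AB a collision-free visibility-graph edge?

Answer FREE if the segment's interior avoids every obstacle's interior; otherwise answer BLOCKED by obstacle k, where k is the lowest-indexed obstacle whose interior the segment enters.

Obstacle 1 [(1,11) (10,2) (9,11)]:
  edge (1,11)–(10,2): clear
  edge (10,2)–(9,11): clear
  edge (9,11)–(1,11): clear
  midpoint (14,31/2) outside
  → clear
Obstacle 2 [(1,23) (3,14) (10,23)]:
  edge (1,23)–(3,14): clear
  edge (3,14)–(10,23): clear
  edge (10,23)–(1,23): clear
  midpoint (14,31/2) outside
  → clear
Obstacle 3 [(13,0) (24,1) (15,9)]:
  edge (13,0)–(24,1): clear
  edge (24,1)–(15,9): clear
  edge (15,9)–(13,0): clear
  midpoint (14,31/2) outside
  → clear

FREE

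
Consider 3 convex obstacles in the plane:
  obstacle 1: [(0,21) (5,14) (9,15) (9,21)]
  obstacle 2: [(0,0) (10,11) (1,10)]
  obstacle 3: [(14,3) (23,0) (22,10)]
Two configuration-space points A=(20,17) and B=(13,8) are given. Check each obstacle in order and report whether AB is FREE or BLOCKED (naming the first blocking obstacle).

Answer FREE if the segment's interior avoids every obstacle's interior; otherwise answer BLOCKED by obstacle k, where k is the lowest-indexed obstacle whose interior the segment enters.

FREE

Obstacle 1 [(0,21) (5,14) (9,15) (9,21)]:
  edge (0,21)–(5,14): clear
  edge (5,14)–(9,15): clear
  edge (9,15)–(9,21): clear
  edge (9,21)–(0,21): clear
  midpoint (33/2,25/2) outside
  → clear
Obstacle 2 [(0,0) (10,11) (1,10)]:
  edge (0,0)–(10,11): clear
  edge (10,11)–(1,10): clear
  edge (1,10)–(0,0): clear
  midpoint (33/2,25/2) outside
  → clear
Obstacle 3 [(14,3) (23,0) (22,10)]:
  edge (14,3)–(23,0): clear
  edge (23,0)–(22,10): clear
  edge (22,10)–(14,3): clear
  midpoint (33/2,25/2) outside
  → clear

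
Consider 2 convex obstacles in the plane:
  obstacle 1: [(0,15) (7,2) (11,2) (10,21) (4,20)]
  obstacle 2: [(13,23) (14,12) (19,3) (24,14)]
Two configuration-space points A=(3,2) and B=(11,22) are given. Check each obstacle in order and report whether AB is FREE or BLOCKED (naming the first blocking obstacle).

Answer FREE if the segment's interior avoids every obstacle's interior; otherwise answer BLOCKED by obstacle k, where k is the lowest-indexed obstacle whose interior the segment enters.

Obstacle 1 [(0,15) (7,2) (11,2) (10,21) (4,20)]:
  edge (0,15)–(7,2): crosses AB
  edge (7,2)–(11,2): clear
  edge (11,2)–(10,21): crosses AB
  edge (10,21)–(4,20): clear
  edge (4,20)–(0,15): clear
  → BLOCKED
Obstacle 2 [(13,23) (14,12) (19,3) (24,14)]:
  edge (13,23)–(14,12): clear
  edge (14,12)–(19,3): clear
  edge (19,3)–(24,14): clear
  edge (24,14)–(13,23): clear
  midpoint (7,12) outside
  → clear

BLOCKED by obstacle 1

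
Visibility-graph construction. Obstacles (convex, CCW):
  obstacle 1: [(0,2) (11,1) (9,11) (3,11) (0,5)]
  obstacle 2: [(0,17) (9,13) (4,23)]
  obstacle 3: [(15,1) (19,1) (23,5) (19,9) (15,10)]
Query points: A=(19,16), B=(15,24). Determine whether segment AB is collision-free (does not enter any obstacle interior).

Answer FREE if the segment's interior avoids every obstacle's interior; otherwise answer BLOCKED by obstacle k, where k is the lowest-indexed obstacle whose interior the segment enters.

Obstacle 1 [(0,2) (11,1) (9,11) (3,11) (0,5)]:
  edge (0,2)–(11,1): clear
  edge (11,1)–(9,11): clear
  edge (9,11)–(3,11): clear
  edge (3,11)–(0,5): clear
  edge (0,5)–(0,2): clear
  midpoint (17,20) outside
  → clear
Obstacle 2 [(0,17) (9,13) (4,23)]:
  edge (0,17)–(9,13): clear
  edge (9,13)–(4,23): clear
  edge (4,23)–(0,17): clear
  midpoint (17,20) outside
  → clear
Obstacle 3 [(15,1) (19,1) (23,5) (19,9) (15,10)]:
  edge (15,1)–(19,1): clear
  edge (19,1)–(23,5): clear
  edge (23,5)–(19,9): clear
  edge (19,9)–(15,10): clear
  edge (15,10)–(15,1): clear
  midpoint (17,20) outside
  → clear

FREE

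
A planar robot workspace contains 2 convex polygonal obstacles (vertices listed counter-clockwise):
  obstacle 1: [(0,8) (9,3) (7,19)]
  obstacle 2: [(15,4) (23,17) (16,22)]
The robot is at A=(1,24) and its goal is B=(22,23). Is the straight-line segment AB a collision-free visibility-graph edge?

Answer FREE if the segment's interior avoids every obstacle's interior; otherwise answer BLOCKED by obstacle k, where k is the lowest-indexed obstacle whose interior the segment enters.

Obstacle 1 [(0,8) (9,3) (7,19)]:
  edge (0,8)–(9,3): clear
  edge (9,3)–(7,19): clear
  edge (7,19)–(0,8): clear
  midpoint (23/2,47/2) outside
  → clear
Obstacle 2 [(15,4) (23,17) (16,22)]:
  edge (15,4)–(23,17): clear
  edge (23,17)–(16,22): clear
  edge (16,22)–(15,4): clear
  midpoint (23/2,47/2) outside
  → clear

FREE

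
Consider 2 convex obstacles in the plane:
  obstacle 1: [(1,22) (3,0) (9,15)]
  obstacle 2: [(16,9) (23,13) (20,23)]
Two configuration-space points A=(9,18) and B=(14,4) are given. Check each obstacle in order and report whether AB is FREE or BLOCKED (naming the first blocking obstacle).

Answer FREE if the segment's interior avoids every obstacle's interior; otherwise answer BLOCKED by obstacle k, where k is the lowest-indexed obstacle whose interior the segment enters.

Obstacle 1 [(1,22) (3,0) (9,15)]:
  edge (1,22)–(3,0): clear
  edge (3,0)–(9,15): clear
  edge (9,15)–(1,22): clear
  midpoint (23/2,11) outside
  → clear
Obstacle 2 [(16,9) (23,13) (20,23)]:
  edge (16,9)–(23,13): clear
  edge (23,13)–(20,23): clear
  edge (20,23)–(16,9): clear
  midpoint (23/2,11) outside
  → clear

FREE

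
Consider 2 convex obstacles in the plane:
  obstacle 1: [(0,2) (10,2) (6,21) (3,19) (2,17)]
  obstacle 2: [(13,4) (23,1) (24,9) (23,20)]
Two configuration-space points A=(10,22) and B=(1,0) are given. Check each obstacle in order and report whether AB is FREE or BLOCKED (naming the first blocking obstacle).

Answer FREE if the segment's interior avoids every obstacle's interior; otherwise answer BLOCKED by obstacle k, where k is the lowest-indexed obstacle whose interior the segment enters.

BLOCKED by obstacle 1

Obstacle 1 [(0,2) (10,2) (6,21) (3,19) (2,17)]:
  edge (0,2)–(10,2): crosses AB
  edge (10,2)–(6,21): crosses AB
  edge (6,21)–(3,19): clear
  edge (3,19)–(2,17): clear
  edge (2,17)–(0,2): clear
  → BLOCKED
Obstacle 2 [(13,4) (23,1) (24,9) (23,20)]:
  edge (13,4)–(23,1): clear
  edge (23,1)–(24,9): clear
  edge (24,9)–(23,20): clear
  edge (23,20)–(13,4): clear
  midpoint (11/2,11) outside
  → clear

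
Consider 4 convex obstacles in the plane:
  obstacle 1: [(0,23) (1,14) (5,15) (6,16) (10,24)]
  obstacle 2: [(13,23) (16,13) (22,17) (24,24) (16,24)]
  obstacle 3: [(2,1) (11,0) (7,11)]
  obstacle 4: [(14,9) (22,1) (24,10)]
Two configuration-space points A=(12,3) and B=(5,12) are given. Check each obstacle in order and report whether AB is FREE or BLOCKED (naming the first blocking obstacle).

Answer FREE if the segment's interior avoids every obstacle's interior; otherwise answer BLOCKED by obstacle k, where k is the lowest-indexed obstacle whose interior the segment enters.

Obstacle 1 [(0,23) (1,14) (5,15) (6,16) (10,24)]:
  edge (0,23)–(1,14): clear
  edge (1,14)–(5,15): clear
  edge (5,15)–(6,16): clear
  edge (6,16)–(10,24): clear
  edge (10,24)–(0,23): clear
  midpoint (17/2,15/2) outside
  → clear
Obstacle 2 [(13,23) (16,13) (22,17) (24,24) (16,24)]:
  edge (13,23)–(16,13): clear
  edge (16,13)–(22,17): clear
  edge (22,17)–(24,24): clear
  edge (24,24)–(16,24): clear
  edge (16,24)–(13,23): clear
  midpoint (17/2,15/2) outside
  → clear
Obstacle 3 [(2,1) (11,0) (7,11)]:
  edge (2,1)–(11,0): clear
  edge (11,0)–(7,11): crosses AB
  edge (7,11)–(2,1): crosses AB
  → BLOCKED
Obstacle 4 [(14,9) (22,1) (24,10)]:
  edge (14,9)–(22,1): clear
  edge (22,1)–(24,10): clear
  edge (24,10)–(14,9): clear
  midpoint (17/2,15/2) outside
  → clear

BLOCKED by obstacle 3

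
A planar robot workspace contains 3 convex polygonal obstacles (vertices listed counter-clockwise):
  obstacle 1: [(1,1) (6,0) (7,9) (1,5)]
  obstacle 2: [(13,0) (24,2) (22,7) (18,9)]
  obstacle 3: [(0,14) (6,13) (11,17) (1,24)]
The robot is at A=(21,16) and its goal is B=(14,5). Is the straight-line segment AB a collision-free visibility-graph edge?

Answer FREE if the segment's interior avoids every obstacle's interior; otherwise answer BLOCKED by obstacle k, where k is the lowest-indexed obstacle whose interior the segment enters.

Obstacle 1 [(1,1) (6,0) (7,9) (1,5)]:
  edge (1,1)–(6,0): clear
  edge (6,0)–(7,9): clear
  edge (7,9)–(1,5): clear
  edge (1,5)–(1,1): clear
  midpoint (35/2,21/2) outside
  → clear
Obstacle 2 [(13,0) (24,2) (22,7) (18,9)]:
  edge (13,0)–(24,2): clear
  edge (24,2)–(22,7): clear
  edge (22,7)–(18,9): clear
  edge (18,9)–(13,0): clear
  midpoint (35/2,21/2) outside
  → clear
Obstacle 3 [(0,14) (6,13) (11,17) (1,24)]:
  edge (0,14)–(6,13): clear
  edge (6,13)–(11,17): clear
  edge (11,17)–(1,24): clear
  edge (1,24)–(0,14): clear
  midpoint (35/2,21/2) outside
  → clear

FREE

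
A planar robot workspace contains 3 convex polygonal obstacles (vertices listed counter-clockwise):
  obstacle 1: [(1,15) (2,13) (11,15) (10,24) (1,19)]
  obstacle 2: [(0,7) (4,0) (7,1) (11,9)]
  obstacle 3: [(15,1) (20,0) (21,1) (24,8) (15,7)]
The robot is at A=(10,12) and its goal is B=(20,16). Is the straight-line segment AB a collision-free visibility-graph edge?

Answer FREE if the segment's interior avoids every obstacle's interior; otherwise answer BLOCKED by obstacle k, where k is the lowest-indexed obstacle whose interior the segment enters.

FREE

Obstacle 1 [(1,15) (2,13) (11,15) (10,24) (1,19)]:
  edge (1,15)–(2,13): clear
  edge (2,13)–(11,15): clear
  edge (11,15)–(10,24): clear
  edge (10,24)–(1,19): clear
  edge (1,19)–(1,15): clear
  midpoint (15,14) outside
  → clear
Obstacle 2 [(0,7) (4,0) (7,1) (11,9)]:
  edge (0,7)–(4,0): clear
  edge (4,0)–(7,1): clear
  edge (7,1)–(11,9): clear
  edge (11,9)–(0,7): clear
  midpoint (15,14) outside
  → clear
Obstacle 3 [(15,1) (20,0) (21,1) (24,8) (15,7)]:
  edge (15,1)–(20,0): clear
  edge (20,0)–(21,1): clear
  edge (21,1)–(24,8): clear
  edge (24,8)–(15,7): clear
  edge (15,7)–(15,1): clear
  midpoint (15,14) outside
  → clear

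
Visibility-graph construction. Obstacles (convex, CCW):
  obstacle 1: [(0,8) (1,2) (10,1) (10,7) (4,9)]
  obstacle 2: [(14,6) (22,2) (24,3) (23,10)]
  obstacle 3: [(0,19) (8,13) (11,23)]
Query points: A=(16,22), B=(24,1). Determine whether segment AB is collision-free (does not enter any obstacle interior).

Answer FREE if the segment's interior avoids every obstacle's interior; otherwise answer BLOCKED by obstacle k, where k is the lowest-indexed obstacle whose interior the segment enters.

Obstacle 1 [(0,8) (1,2) (10,1) (10,7) (4,9)]:
  edge (0,8)–(1,2): clear
  edge (1,2)–(10,1): clear
  edge (10,1)–(10,7): clear
  edge (10,7)–(4,9): clear
  edge (4,9)–(0,8): clear
  midpoint (20,23/2) outside
  → clear
Obstacle 2 [(14,6) (22,2) (24,3) (23,10)]:
  edge (14,6)–(22,2): clear
  edge (22,2)–(24,3): crosses AB
  edge (24,3)–(23,10): clear
  edge (23,10)–(14,6): crosses AB
  → BLOCKED
Obstacle 3 [(0,19) (8,13) (11,23)]:
  edge (0,19)–(8,13): clear
  edge (8,13)–(11,23): clear
  edge (11,23)–(0,19): clear
  midpoint (20,23/2) outside
  → clear

BLOCKED by obstacle 2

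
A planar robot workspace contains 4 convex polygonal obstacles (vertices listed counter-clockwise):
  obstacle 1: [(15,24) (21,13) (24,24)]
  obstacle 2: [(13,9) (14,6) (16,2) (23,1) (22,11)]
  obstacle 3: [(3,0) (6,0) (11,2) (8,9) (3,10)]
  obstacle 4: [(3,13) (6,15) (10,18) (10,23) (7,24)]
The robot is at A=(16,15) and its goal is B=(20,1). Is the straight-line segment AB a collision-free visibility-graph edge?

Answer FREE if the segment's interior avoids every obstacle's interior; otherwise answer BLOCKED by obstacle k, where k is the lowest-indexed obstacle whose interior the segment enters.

Obstacle 1 [(15,24) (21,13) (24,24)]:
  edge (15,24)–(21,13): clear
  edge (21,13)–(24,24): clear
  edge (24,24)–(15,24): clear
  midpoint (18,8) outside
  → clear
Obstacle 2 [(13,9) (14,6) (16,2) (23,1) (22,11)]:
  edge (13,9)–(14,6): clear
  edge (14,6)–(16,2): clear
  edge (16,2)–(23,1): crosses AB
  edge (23,1)–(22,11): clear
  edge (22,11)–(13,9): crosses AB
  → BLOCKED
Obstacle 3 [(3,0) (6,0) (11,2) (8,9) (3,10)]:
  edge (3,0)–(6,0): clear
  edge (6,0)–(11,2): clear
  edge (11,2)–(8,9): clear
  edge (8,9)–(3,10): clear
  edge (3,10)–(3,0): clear
  midpoint (18,8) outside
  → clear
Obstacle 4 [(3,13) (6,15) (10,18) (10,23) (7,24)]:
  edge (3,13)–(6,15): clear
  edge (6,15)–(10,18): clear
  edge (10,18)–(10,23): clear
  edge (10,23)–(7,24): clear
  edge (7,24)–(3,13): clear
  midpoint (18,8) outside
  → clear

BLOCKED by obstacle 2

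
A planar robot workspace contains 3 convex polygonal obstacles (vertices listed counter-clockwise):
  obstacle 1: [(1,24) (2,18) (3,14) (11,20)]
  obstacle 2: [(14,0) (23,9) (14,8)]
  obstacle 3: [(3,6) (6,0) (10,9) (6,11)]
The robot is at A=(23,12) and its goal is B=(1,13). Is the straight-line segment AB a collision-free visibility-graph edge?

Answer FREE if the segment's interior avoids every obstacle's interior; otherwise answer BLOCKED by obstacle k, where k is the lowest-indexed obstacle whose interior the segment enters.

FREE

Obstacle 1 [(1,24) (2,18) (3,14) (11,20)]:
  edge (1,24)–(2,18): clear
  edge (2,18)–(3,14): clear
  edge (3,14)–(11,20): clear
  edge (11,20)–(1,24): clear
  midpoint (12,25/2) outside
  → clear
Obstacle 2 [(14,0) (23,9) (14,8)]:
  edge (14,0)–(23,9): clear
  edge (23,9)–(14,8): clear
  edge (14,8)–(14,0): clear
  midpoint (12,25/2) outside
  → clear
Obstacle 3 [(3,6) (6,0) (10,9) (6,11)]:
  edge (3,6)–(6,0): clear
  edge (6,0)–(10,9): clear
  edge (10,9)–(6,11): clear
  edge (6,11)–(3,6): clear
  midpoint (12,25/2) outside
  → clear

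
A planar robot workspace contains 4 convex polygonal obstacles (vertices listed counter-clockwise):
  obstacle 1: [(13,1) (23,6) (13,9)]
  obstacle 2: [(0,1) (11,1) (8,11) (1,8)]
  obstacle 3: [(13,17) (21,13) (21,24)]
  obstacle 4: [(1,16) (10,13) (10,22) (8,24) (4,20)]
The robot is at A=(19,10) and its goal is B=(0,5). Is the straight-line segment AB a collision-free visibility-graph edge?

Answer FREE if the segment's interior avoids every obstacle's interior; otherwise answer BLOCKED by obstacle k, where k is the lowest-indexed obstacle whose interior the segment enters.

Obstacle 1 [(13,1) (23,6) (13,9)]:
  edge (13,1)–(23,6): clear
  edge (23,6)–(13,9): crosses AB
  edge (13,9)–(13,1): crosses AB
  → BLOCKED
Obstacle 2 [(0,1) (11,1) (8,11) (1,8)]:
  edge (0,1)–(11,1): clear
  edge (11,1)–(8,11): crosses AB
  edge (8,11)–(1,8): clear
  edge (1,8)–(0,1): crosses AB
  → BLOCKED
Obstacle 3 [(13,17) (21,13) (21,24)]:
  edge (13,17)–(21,13): clear
  edge (21,13)–(21,24): clear
  edge (21,24)–(13,17): clear
  midpoint (19/2,15/2) outside
  → clear
Obstacle 4 [(1,16) (10,13) (10,22) (8,24) (4,20)]:
  edge (1,16)–(10,13): clear
  edge (10,13)–(10,22): clear
  edge (10,22)–(8,24): clear
  edge (8,24)–(4,20): clear
  edge (4,20)–(1,16): clear
  midpoint (19/2,15/2) outside
  → clear

BLOCKED by obstacle 1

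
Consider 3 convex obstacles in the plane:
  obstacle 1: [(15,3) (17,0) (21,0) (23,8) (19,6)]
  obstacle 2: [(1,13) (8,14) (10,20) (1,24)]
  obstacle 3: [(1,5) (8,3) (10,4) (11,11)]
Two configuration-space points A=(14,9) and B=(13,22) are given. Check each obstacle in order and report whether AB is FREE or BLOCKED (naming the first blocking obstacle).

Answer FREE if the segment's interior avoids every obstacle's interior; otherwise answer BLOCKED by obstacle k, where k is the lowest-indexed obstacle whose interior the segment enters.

FREE

Obstacle 1 [(15,3) (17,0) (21,0) (23,8) (19,6)]:
  edge (15,3)–(17,0): clear
  edge (17,0)–(21,0): clear
  edge (21,0)–(23,8): clear
  edge (23,8)–(19,6): clear
  edge (19,6)–(15,3): clear
  midpoint (27/2,31/2) outside
  → clear
Obstacle 2 [(1,13) (8,14) (10,20) (1,24)]:
  edge (1,13)–(8,14): clear
  edge (8,14)–(10,20): clear
  edge (10,20)–(1,24): clear
  edge (1,24)–(1,13): clear
  midpoint (27/2,31/2) outside
  → clear
Obstacle 3 [(1,5) (8,3) (10,4) (11,11)]:
  edge (1,5)–(8,3): clear
  edge (8,3)–(10,4): clear
  edge (10,4)–(11,11): clear
  edge (11,11)–(1,5): clear
  midpoint (27/2,31/2) outside
  → clear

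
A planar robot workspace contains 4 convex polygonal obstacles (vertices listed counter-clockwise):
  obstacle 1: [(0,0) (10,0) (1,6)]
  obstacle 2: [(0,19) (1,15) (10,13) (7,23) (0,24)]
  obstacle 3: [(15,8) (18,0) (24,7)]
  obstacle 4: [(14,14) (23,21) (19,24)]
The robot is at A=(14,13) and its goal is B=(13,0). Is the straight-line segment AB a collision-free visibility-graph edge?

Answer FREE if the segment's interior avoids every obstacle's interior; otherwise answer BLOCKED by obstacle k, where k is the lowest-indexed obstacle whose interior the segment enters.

FREE

Obstacle 1 [(0,0) (10,0) (1,6)]:
  edge (0,0)–(10,0): clear
  edge (10,0)–(1,6): clear
  edge (1,6)–(0,0): clear
  midpoint (27/2,13/2) outside
  → clear
Obstacle 2 [(0,19) (1,15) (10,13) (7,23) (0,24)]:
  edge (0,19)–(1,15): clear
  edge (1,15)–(10,13): clear
  edge (10,13)–(7,23): clear
  edge (7,23)–(0,24): clear
  edge (0,24)–(0,19): clear
  midpoint (27/2,13/2) outside
  → clear
Obstacle 3 [(15,8) (18,0) (24,7)]:
  edge (15,8)–(18,0): clear
  edge (18,0)–(24,7): clear
  edge (24,7)–(15,8): clear
  midpoint (27/2,13/2) outside
  → clear
Obstacle 4 [(14,14) (23,21) (19,24)]:
  edge (14,14)–(23,21): clear
  edge (23,21)–(19,24): clear
  edge (19,24)–(14,14): clear
  midpoint (27/2,13/2) outside
  → clear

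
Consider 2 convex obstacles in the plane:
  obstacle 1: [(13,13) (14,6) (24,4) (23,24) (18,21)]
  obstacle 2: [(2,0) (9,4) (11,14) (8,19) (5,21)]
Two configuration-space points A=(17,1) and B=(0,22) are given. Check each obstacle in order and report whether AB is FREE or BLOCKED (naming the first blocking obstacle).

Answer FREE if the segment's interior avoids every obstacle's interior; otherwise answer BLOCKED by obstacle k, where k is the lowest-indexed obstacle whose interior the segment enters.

Obstacle 1 [(13,13) (14,6) (24,4) (23,24) (18,21)]:
  edge (13,13)–(14,6): clear
  edge (14,6)–(24,4): clear
  edge (24,4)–(23,24): clear
  edge (23,24)–(18,21): clear
  edge (18,21)–(13,13): clear
  midpoint (17/2,23/2) outside
  → clear
Obstacle 2 [(2,0) (9,4) (11,14) (8,19) (5,21)]:
  edge (2,0)–(9,4): clear
  edge (9,4)–(11,14): crosses AB
  edge (11,14)–(8,19): clear
  edge (8,19)–(5,21): clear
  edge (5,21)–(2,0): crosses AB
  → BLOCKED

BLOCKED by obstacle 2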